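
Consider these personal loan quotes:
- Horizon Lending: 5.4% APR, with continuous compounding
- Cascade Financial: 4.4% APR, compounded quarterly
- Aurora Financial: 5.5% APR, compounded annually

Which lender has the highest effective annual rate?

Horizon Lending

Horizon Lending: e^0.054 − 1 = 5.548%
Cascade Financial: (1 + 0.044/4)^4 − 1 = 4.473%
Aurora Financial: compounded annually, EAR = 5.500%
The highest effective annual rate is Horizon Lending at 5.548%.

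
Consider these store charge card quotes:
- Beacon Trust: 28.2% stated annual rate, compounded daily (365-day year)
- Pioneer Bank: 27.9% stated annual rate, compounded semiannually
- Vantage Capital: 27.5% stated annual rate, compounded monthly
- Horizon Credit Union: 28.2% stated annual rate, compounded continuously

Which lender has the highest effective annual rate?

Horizon Credit Union

Beacon Trust: (1 + 0.282/365)^365 − 1 = 32.563%
Pioneer Bank: (1 + 0.279/2)^2 − 1 = 29.846%
Vantage Capital: (1 + 0.275/12)^12 − 1 = 31.245%
Horizon Credit Union: e^0.282 − 1 = 32.578%
The highest effective annual rate is Horizon Credit Union at 32.578%.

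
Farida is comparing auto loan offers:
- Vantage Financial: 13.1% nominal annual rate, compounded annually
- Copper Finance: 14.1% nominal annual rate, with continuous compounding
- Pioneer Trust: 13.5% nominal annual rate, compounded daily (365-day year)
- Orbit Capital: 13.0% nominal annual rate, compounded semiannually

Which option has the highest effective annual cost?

Copper Finance

Vantage Financial: compounded annually, EAR = 13.100%
Copper Finance: e^0.141 − 1 = 15.142%
Pioneer Trust: (1 + 0.135/365)^365 − 1 = 14.451%
Orbit Capital: (1 + 0.130/2)^2 − 1 = 13.422%
The highest effective annual rate is Copper Finance at 15.142%.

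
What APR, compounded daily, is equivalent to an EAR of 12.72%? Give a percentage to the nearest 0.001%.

(1 + r/365)^365 − 1 = 0.1272, so 1 + r/365 = 1.1272^(1/365).
r/365 = 0.000328, so r = 0.119756 = 11.976%.

11.976%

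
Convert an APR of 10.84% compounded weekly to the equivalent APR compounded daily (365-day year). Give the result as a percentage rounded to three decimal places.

EAR = (1 + 0.1084/52)^52 − 1 = 0.114368.
Solve (1 + r/365)^365 = 1.114368: r/365 = 1.114368^(1/365) − 1 = 0.000297, so r = 0.108303 = 10.830%.

10.830%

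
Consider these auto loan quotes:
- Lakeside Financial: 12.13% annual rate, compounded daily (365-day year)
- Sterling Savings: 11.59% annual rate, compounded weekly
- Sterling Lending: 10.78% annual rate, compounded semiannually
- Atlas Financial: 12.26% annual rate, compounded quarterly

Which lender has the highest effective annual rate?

Lakeside Financial: (1 + 0.1213/365)^365 − 1 = 12.894%
Sterling Savings: (1 + 0.1159/52)^52 − 1 = 12.274%
Sterling Lending: (1 + 0.1078/2)^2 − 1 = 11.071%
Atlas Financial: (1 + 0.1226/4)^4 − 1 = 12.835%
The highest effective annual rate is Lakeside Financial at 12.894%.

Lakeside Financial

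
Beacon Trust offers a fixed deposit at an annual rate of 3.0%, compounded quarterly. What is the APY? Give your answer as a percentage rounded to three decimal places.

EAR = (1 + 0.030/4)^4 − 1.
= (1 + 0.007500)^4 − 1 = 1.030339 − 1 = 3.034%.

3.034%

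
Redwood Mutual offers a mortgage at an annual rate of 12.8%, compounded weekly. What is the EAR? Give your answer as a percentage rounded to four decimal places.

EAR = (1 + 0.128/52)^52 − 1.
= 1.136374 − 1 = 13.6374%.

13.6374%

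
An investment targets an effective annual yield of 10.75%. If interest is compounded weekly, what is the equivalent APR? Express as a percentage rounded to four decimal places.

(1 + r/52)^52 − 1 = 0.1075, so 1 + r/52 = 1.1075^(1/52).
r/52 = 0.001965, so r = 0.102206 = 10.2206%.

10.2206%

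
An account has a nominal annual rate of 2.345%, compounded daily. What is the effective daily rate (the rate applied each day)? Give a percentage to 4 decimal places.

With a nominal annual rate compounded daily, the periodic rate is the nominal rate divided by 365.
i = 0.02345 / 365 = 0.0000642 = 0.0064%.

0.0064%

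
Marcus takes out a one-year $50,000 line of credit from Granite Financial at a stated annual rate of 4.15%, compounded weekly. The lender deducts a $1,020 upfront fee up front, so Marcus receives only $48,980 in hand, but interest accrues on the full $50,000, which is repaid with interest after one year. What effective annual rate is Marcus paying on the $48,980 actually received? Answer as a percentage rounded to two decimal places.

6.41%

Amount owed after one year: 50,000 × (1 + 0.0415/52)^52 = 50,000 × 1.042356 = $52,117.80.
Effective rate on net proceeds: 52,117.80 / 48,980 − 1 = 0.064063 = 6.41%.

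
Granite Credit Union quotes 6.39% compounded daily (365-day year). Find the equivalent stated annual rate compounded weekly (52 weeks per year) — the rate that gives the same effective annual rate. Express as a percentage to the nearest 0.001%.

EAR = (1 + 0.0639/365)^365 − 1 = 0.065980.
Solve (1 + r/52)^52 = 1.065980: r/52 = 1.065980^(1/52) − 1 = 0.001229, so r = 0.063934 = 6.393%.

6.393%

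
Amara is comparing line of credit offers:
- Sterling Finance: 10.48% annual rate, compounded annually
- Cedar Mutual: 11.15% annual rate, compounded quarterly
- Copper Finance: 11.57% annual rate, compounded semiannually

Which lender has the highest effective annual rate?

Copper Finance

Sterling Finance: compounded annually, EAR = 10.480%
Cedar Mutual: (1 + 0.1115/4)^4 − 1 = 11.625%
Copper Finance: (1 + 0.1157/2)^2 − 1 = 11.905%
The highest effective annual rate is Copper Finance at 11.905%.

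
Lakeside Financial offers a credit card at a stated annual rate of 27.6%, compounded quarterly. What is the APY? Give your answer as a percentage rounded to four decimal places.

EAR = (1 + 0.276/4)^4 − 1.
= (1 + 0.069000)^4 − 1 = 1.305903 − 1 = 30.5903%.

30.5903%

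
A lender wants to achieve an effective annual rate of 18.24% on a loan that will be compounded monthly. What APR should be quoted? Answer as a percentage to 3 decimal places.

(1 + r/12)^12 − 1 = 0.1824, so 1 + r/12 = 1.1824^(1/12).
r/12 = 0.014060, so r = 0.168721 = 16.872%.

16.872%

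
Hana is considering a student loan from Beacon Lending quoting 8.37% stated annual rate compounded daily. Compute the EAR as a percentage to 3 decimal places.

8.729%

EAR = (1 + 0.0837/365)^365 − 1.
= 1.087292 − 1 = 8.729%.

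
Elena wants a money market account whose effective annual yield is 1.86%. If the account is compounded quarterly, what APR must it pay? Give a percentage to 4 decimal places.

1.8472%

(1 + r/4)^4 − 1 = 0.0186, so 1 + r/4 = 1.0186^(1/4).
r/4 = 0.004618, so r = 0.018472 = 1.8472%.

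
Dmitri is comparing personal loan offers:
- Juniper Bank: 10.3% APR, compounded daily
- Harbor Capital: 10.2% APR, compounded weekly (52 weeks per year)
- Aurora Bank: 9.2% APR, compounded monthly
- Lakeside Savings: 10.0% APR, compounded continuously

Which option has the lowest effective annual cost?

Juniper Bank: (1 + 0.103/365)^365 − 1 = 10.848%
Harbor Capital: (1 + 0.102/52)^52 − 1 = 10.727%
Aurora Bank: (1 + 0.092/12)^12 − 1 = 9.598%
Lakeside Savings: e^0.100 − 1 = 10.517%
The lowest effective annual rate is Aurora Bank at 9.598%.

Aurora Bank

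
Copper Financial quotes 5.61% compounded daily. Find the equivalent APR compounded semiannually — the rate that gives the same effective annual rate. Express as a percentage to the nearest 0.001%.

EAR = (1 + 0.0561/365)^365 − 1 = 0.057699.
Solve (1 + r/2)^2 = 1.057699: r/2 = 1.057699^(1/2) − 1 = 0.028445, so r = 0.056890 = 5.689%.

5.689%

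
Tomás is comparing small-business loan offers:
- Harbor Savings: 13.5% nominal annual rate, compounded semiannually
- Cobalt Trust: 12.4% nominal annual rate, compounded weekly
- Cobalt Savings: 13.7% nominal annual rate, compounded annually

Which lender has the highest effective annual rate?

Harbor Savings

Harbor Savings: (1 + 0.135/2)^2 − 1 = 13.956%
Cobalt Trust: (1 + 0.124/52)^52 − 1 = 13.185%
Cobalt Savings: compounded annually, EAR = 13.700%
The highest effective annual rate is Harbor Savings at 13.956%.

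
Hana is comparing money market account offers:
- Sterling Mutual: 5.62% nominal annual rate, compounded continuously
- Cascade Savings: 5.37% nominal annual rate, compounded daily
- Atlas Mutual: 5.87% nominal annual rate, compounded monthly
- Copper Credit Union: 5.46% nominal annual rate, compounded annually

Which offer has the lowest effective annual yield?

Copper Credit Union

Sterling Mutual: e^0.0562 − 1 = 5.781%
Cascade Savings: (1 + 0.0537/365)^365 − 1 = 5.516%
Atlas Mutual: (1 + 0.0587/12)^12 − 1 = 6.031%
Copper Credit Union: compounded annually, EAR = 5.460%
The lowest effective annual rate is Copper Credit Union at 5.460%.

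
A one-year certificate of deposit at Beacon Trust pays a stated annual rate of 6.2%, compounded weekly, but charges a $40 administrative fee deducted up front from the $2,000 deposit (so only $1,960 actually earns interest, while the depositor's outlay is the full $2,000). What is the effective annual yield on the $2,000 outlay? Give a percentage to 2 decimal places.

Value after one year: 1,960 × (1 + 0.062/52)^52 = 1,960 × 1.063923 = $2,085.29.
Effective yield on the $2,000 outlay: 2,085.29 / 2,000 − 1 = 0.042645 = 4.26%.

4.26%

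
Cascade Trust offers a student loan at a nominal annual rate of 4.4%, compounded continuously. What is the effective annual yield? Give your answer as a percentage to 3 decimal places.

With continuous compounding, EAR = e^0.044 − 1.
e^0.044 = 1.044982, so EAR = 0.044982 = 4.498%.

4.498%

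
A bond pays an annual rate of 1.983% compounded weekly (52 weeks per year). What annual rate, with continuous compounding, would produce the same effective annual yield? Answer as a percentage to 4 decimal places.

EAR = (1 + 0.01983/52)^52 − 1 = 0.020024.
Equivalent continuous rate: r = ln(1 + 0.020024) = 0.019826 = 1.9826%.

1.9826%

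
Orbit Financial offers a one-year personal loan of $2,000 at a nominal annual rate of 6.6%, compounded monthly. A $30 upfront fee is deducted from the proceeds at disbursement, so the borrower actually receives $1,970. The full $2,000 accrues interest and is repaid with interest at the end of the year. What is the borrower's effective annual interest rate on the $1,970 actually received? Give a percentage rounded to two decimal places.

Amount owed after one year: 2,000 × (1 + 0.066/12)^12 = 2,000 × 1.068034 = $2,136.07.
Effective rate on net proceeds: 2,136.07 / 1,970 − 1 = 0.084298 = 8.43%.

8.43%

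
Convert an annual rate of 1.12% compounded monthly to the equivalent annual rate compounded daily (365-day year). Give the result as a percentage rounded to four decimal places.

1.1195%

EAR = (1 + 0.0112/12)^12 − 1 = 0.011258.
Solve (1 + r/365)^365 = 1.011258: r/365 = 1.011258^(1/365) − 1 = 0.000031, so r = 0.011195 = 1.1195%.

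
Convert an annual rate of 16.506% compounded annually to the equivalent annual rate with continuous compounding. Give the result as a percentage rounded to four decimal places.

15.2773%

Compounded annually, EAR = nominal = 0.165060.
Equivalent continuous rate: r = ln(1 + 0.165060) = 0.152773 = 15.2773%.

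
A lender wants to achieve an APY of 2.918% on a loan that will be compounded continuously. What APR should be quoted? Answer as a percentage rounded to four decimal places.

Continuous: nominal r satisfies e^r − 1 = 0.02918.
r = ln(1 + 0.02918) = ln(1.02918) = 0.028762 = 2.8762%.

2.8762%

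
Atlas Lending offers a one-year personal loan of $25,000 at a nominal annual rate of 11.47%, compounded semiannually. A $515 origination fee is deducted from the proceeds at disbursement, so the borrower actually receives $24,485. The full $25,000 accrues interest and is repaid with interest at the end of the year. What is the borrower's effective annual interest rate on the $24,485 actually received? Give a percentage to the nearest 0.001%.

14.150%

Amount owed after one year: 25,000 × (1 + 0.1147/2)^2 = 25,000 × 1.117989 = $27,949.73.
Effective rate on net proceeds: 27,949.73 / 24,485 − 1 = 0.141504 = 14.150%.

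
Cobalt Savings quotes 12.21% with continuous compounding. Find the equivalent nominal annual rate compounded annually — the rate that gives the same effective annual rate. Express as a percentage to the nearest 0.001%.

12.987%

EAR under continuous compounding: e^0.1221 − 1 = 0.129867.
Compounded annually, the equivalent nominal rate is the EAR itself: 12.987%.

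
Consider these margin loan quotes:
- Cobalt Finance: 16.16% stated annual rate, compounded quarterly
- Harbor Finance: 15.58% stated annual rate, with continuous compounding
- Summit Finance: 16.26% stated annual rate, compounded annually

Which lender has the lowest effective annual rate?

Cobalt Finance: (1 + 0.1616/4)^4 − 1 = 17.166%
Harbor Finance: e^0.1558 − 1 = 16.859%
Summit Finance: compounded annually, EAR = 16.260%
The lowest effective annual rate is Summit Finance at 16.260%.

Summit Finance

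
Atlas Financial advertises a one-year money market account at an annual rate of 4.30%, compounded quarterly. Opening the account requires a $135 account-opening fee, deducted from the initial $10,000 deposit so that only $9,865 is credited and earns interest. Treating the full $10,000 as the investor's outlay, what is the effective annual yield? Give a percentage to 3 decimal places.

2.961%

Value after one year: 9,865 × (1 + 0.0430/4)^4 = 9,865 × 1.043698 = $10,296.08.
Effective yield on the $10,000 outlay: 10,296.08 / 10,000 − 1 = 0.029608 = 2.961%.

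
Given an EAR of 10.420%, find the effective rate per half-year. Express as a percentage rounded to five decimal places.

5.08092%

The per-half-year rate i satisfies (1 + i)^2 = 1 + 0.10420.
i = 1.10420^(1/2) − 1 = 0.0508092 = 5.08092%.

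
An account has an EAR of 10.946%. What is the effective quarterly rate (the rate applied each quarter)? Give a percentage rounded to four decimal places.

The per-quarter rate i satisfies (1 + i)^4 = 1 + 0.10946.
i = 1.10946^(1/4) − 1 = 0.0263085 = 2.6308%.

2.6308%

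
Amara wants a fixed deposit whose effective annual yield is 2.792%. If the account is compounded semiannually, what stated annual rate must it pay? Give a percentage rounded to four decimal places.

2.7728%

(1 + r/2)^2 − 1 = 0.02792, so 1 + r/2 = 1.02792^(1/2).
r/2 = 0.013864, so r = 0.027728 = 2.7728%.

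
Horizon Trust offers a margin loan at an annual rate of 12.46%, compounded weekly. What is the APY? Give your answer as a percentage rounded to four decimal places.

EAR = (1 + 0.1246/52)^52 − 1.
= 1.132526 − 1 = 13.2526%.

13.2526%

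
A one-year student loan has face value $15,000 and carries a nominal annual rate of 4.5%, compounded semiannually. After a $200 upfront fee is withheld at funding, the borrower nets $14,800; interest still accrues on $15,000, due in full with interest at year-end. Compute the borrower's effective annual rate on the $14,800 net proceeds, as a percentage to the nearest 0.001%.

5.963%

Amount owed after one year: 15,000 × (1 + 0.045/2)^2 = 15,000 × 1.045506 = $15,682.59.
Effective rate on net proceeds: 15,682.59 / 14,800 − 1 = 0.059635 = 5.963%.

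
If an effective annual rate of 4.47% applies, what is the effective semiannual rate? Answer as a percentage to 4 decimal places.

The per-half-year rate i satisfies (1 + i)^2 = 1 + 0.0447.
i = 1.0447^(1/2) − 1 = 0.0221057 = 2.2106%.

2.2106%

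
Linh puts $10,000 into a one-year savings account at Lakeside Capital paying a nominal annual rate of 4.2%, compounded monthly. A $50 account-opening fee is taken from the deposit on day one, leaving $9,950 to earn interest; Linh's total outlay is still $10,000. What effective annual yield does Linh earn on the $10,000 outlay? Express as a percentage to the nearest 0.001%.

Value after one year: 9,950 × (1 + 0.042/12)^12 = 9,950 × 1.042818 = $10,376.04.
Effective yield on the $10,000 outlay: 10,376.04 / 10,000 − 1 = 0.037604 = 3.760%.

3.760%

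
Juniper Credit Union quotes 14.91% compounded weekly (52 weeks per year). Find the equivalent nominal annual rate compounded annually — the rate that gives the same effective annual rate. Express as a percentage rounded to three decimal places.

16.054%

EAR = (1 + 0.1491/52)^52 − 1 = 0.160541.
Compounded annually, the equivalent nominal rate is the EAR itself: 16.054%.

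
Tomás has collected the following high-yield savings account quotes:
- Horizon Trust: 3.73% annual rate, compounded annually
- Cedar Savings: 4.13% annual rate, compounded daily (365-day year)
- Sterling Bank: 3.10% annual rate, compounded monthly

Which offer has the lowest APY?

Horizon Trust: compounded annually, EAR = 3.730%
Cedar Savings: (1 + 0.0413/365)^365 − 1 = 4.216%
Sterling Bank: (1 + 0.0310/12)^12 − 1 = 3.144%
The lowest effective annual rate is Sterling Bank at 3.144%.

Sterling Bank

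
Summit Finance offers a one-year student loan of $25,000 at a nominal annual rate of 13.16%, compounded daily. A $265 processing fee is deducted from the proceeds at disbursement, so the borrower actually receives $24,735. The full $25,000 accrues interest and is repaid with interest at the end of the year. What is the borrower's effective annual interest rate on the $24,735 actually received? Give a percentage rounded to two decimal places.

Amount owed after one year: 25,000 × (1 + 0.1316/365)^365 = 25,000 × 1.140625 = $28,515.62.
Effective rate on net proceeds: 28,515.62 / 24,735 − 1 = 0.152845 = 15.28%.

15.28%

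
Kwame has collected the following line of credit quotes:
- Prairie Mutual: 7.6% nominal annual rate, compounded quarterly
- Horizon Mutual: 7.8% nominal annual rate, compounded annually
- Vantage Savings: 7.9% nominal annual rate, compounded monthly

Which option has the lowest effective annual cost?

Horizon Mutual

Prairie Mutual: (1 + 0.076/4)^4 − 1 = 7.819%
Horizon Mutual: compounded annually, EAR = 7.800%
Vantage Savings: (1 + 0.079/12)^12 − 1 = 8.192%
The lowest effective annual rate is Horizon Mutual at 7.800%.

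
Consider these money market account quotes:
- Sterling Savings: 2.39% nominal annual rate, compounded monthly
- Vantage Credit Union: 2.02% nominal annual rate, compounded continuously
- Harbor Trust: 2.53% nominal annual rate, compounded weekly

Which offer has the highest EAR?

Sterling Savings: (1 + 0.0239/12)^12 − 1 = 2.416%
Vantage Credit Union: e^0.0202 − 1 = 2.041%
Harbor Trust: (1 + 0.0253/52)^52 − 1 = 2.562%
The highest effective annual rate is Harbor Trust at 2.562%.

Harbor Trust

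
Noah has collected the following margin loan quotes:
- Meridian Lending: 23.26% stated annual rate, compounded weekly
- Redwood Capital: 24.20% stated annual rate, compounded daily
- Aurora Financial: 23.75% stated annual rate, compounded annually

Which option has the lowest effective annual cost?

Meridian Lending: (1 + 0.2326/52)^52 − 1 = 26.122%
Redwood Capital: (1 + 0.2420/365)^365 − 1 = 27.369%
Aurora Financial: compounded annually, EAR = 23.750%
The lowest effective annual rate is Aurora Financial at 23.750%.

Aurora Financial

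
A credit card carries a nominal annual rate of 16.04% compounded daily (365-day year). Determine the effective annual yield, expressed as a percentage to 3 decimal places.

17.394%

EAR = (1 + 0.1604/365)^365 − 1.
= (1 + 0.000439)^365 − 1 = 1.173939 − 1 = 17.394%.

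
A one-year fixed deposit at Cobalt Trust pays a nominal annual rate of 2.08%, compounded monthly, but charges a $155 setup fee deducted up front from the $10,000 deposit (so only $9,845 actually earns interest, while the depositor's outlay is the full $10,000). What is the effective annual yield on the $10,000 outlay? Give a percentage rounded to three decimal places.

0.517%

Value after one year: 9,845 × (1 + 0.0208/12)^12 = 9,845 × 1.020999 = $10,051.74.
Effective yield on the $10,000 outlay: 10,051.74 / 10,000 − 1 = 0.005174 = 0.517%.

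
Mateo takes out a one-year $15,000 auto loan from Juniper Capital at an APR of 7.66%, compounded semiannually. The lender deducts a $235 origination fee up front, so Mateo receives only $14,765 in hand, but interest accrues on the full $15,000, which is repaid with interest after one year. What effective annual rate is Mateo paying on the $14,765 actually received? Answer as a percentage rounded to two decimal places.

9.52%

Amount owed after one year: 15,000 × (1 + 0.0766/2)^2 = 15,000 × 1.078067 = $16,171.00.
Effective rate on net proceeds: 16,171.00 / 14,765 − 1 = 0.095225 = 9.52%.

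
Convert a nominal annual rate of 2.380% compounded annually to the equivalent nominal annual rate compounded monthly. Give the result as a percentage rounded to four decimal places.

Compounded annually, EAR = nominal = 0.023800.
Solve (1 + r/12)^12 = 1.023800: r/12 = 1.023800^(1/12) − 1 = 0.001962, so r = 0.023544 = 2.3544%.

2.3544%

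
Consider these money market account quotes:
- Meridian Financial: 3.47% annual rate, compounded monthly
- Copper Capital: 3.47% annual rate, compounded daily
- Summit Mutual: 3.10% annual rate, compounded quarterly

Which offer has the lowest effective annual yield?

Meridian Financial: (1 + 0.0347/12)^12 − 1 = 3.526%
Copper Capital: (1 + 0.0347/365)^365 − 1 = 3.531%
Summit Mutual: (1 + 0.0310/4)^4 − 1 = 3.136%
The lowest effective annual rate is Summit Mutual at 3.136%.

Summit Mutual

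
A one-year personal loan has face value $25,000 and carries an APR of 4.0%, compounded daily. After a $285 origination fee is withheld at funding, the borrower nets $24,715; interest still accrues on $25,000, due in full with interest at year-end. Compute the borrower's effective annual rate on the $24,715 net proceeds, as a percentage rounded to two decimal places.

5.28%

Amount owed after one year: 25,000 × (1 + 0.040/365)^365 = 25,000 × 1.040808 = $26,020.21.
Effective rate on net proceeds: 26,020.21 / 24,715 − 1 = 0.052811 = 5.28%.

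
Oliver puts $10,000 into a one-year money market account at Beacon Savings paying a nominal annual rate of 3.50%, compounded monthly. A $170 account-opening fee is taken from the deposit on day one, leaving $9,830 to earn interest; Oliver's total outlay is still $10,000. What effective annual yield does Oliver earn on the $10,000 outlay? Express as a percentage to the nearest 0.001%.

Value after one year: 9,830 × (1 + 0.0350/12)^12 = 9,830 × 1.035567 = $10,179.62.
Effective yield on the $10,000 outlay: 10,179.62 / 10,000 − 1 = 0.017962 = 1.796%.

1.796%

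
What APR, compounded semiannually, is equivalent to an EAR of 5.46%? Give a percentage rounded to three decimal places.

(1 + r/2)^2 − 1 = 0.0546, so 1 + r/2 = 1.0546^(1/2).
r/2 = 0.026937, so r = 0.053874 = 5.387%.

5.387%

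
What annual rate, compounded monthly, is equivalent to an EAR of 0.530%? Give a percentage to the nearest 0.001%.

(1 + r/12)^12 − 1 = 0.00530, so 1 + r/12 = 1.00530^(1/12).
r/12 = 0.000441, so r = 0.005287 = 0.529%.

0.529%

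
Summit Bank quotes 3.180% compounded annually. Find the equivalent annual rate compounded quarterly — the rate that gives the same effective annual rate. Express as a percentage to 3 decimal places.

3.143%

Compounded annually, EAR = nominal = 0.031800.
Solve (1 + r/4)^4 = 1.031800: r/4 = 1.031800^(1/4) − 1 = 0.007857, so r = 0.031428 = 3.143%.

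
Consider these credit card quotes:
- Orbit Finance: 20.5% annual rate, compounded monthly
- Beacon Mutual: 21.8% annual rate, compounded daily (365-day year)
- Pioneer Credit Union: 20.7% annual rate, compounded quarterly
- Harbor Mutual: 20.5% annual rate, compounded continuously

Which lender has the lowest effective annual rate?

Orbit Finance: (1 + 0.205/12)^12 − 1 = 22.540%
Beacon Mutual: (1 + 0.218/365)^365 − 1 = 24.351%
Pioneer Credit Union: (1 + 0.207/4)^4 − 1 = 22.363%
Harbor Mutual: e^0.205 − 1 = 22.753%
The lowest effective annual rate is Pioneer Credit Union at 22.363%.

Pioneer Credit Union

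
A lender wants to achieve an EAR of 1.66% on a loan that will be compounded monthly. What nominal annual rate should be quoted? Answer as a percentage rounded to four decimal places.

1.6475%

(1 + r/12)^12 − 1 = 0.0166, so 1 + r/12 = 1.0166^(1/12).
r/12 = 0.001373, so r = 0.016475 = 1.6475%.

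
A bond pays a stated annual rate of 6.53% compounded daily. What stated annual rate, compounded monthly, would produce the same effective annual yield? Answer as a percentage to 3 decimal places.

EAR = (1 + 0.0653/365)^365 − 1 = 0.067473.
Solve (1 + r/12)^12 = 1.067473: r/12 = 1.067473^(1/12) − 1 = 0.005456, so r = 0.065472 = 6.547%.

6.547%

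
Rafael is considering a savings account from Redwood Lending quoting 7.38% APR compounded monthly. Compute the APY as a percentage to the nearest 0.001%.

EAR = (1 + 0.0738/12)^12 − 1.
= (1 + 0.006150)^12 − 1 = 1.076348 − 1 = 7.635%.

7.635%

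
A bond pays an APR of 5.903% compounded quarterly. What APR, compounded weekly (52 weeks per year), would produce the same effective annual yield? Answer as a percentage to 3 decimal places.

EAR = (1 + 0.05903/4)^4 − 1 = 0.060350.
Solve (1 + r/52)^52 = 1.060350: r/52 = 1.060350^(1/52) − 1 = 0.001128, so r = 0.058632 = 5.863%.

5.863%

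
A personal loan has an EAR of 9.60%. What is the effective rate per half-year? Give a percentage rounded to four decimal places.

The per-half-year rate i satisfies (1 + i)^2 = 1 + 0.0960.
i = 1.0960^(1/2) − 1 = 0.0469002 = 4.6900%.

4.6900%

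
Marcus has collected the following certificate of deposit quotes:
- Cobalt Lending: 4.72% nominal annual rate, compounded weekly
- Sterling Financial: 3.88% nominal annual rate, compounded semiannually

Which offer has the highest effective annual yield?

Cobalt Lending: (1 + 0.0472/52)^52 − 1 = 4.831%
Sterling Financial: (1 + 0.0388/2)^2 − 1 = 3.918%
The highest effective annual rate is Cobalt Lending at 4.831%.

Cobalt Lending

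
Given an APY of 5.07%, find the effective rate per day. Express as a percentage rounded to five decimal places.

0.01355%

The per-day rate i satisfies (1 + i)^365 = 1 + 0.0507.
i = 1.0507^(1/365) − 1 = 0.0001355 = 0.01355%.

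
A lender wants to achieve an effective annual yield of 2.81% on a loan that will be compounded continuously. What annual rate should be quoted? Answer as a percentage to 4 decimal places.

Continuous: nominal r satisfies e^r − 1 = 0.0281.
r = ln(1 + 0.0281) = ln(1.0281) = 0.027712 = 2.7712%.

2.7712%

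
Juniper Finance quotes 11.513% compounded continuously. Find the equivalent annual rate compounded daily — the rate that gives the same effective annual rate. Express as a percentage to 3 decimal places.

EAR under continuous compounding: e^0.11513 − 1 = 0.122019.
Solve (1 + r/365)^365 = 1.122019: r/365 = 1.122019^(1/365) − 1 = 0.000315, so r = 0.115148 = 11.515%.

11.515%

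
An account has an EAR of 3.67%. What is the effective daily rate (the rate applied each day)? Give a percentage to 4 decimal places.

0.0099%

The per-day rate i satisfies (1 + i)^365 = 1 + 0.0367.
i = 1.0367^(1/365) − 1 = 0.0000988 = 0.0099%.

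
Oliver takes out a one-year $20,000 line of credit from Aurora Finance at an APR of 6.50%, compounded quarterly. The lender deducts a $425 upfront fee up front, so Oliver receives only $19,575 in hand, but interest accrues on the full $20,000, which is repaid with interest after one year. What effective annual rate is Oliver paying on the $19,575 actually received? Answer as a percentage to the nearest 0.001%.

Amount owed after one year: 20,000 × (1 + 0.0650/4)^4 = 20,000 × 1.066602 = $21,332.03.
Effective rate on net proceeds: 21,332.03 / 19,575 − 1 = 0.089759 = 8.976%.

8.976%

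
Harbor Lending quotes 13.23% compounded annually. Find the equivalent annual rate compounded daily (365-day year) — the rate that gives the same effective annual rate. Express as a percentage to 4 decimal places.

Compounded annually, EAR = nominal = 0.132300.
Solve (1 + r/365)^365 = 1.132300: r/365 = 1.132300^(1/365) − 1 = 0.000340, so r = 0.124272 = 12.4272%.

12.4272%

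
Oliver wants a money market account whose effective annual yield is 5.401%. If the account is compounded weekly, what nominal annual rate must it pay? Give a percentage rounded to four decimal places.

5.2629%

(1 + r/52)^52 − 1 = 0.05401, so 1 + r/52 = 1.05401^(1/52).
r/52 = 0.001012, so r = 0.052629 = 5.2629%.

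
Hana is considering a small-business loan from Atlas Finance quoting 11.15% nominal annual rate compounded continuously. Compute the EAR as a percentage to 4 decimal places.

11.7954%

With continuous compounding, EAR = e^0.1115 − 1.
e^0.1115 = 1.117954, so EAR = 0.117954 = 11.7954%.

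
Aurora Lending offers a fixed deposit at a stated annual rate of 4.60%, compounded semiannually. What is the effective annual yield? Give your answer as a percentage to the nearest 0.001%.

4.653%

EAR = (1 + 0.0460/2)^2 − 1.
= 1.046529 − 1 = 4.653%.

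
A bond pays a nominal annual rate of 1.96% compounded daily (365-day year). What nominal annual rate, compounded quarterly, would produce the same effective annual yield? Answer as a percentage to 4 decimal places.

1.9648%

EAR = (1 + 0.0196/365)^365 − 1 = 0.019793.
Solve (1 + r/4)^4 = 1.019793: r/4 = 1.019793^(1/4) − 1 = 0.004912, so r = 0.019648 = 1.9648%.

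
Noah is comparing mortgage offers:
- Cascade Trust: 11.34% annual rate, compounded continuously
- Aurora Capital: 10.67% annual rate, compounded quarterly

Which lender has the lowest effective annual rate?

Aurora Capital

Cascade Trust: e^0.1134 − 1 = 12.008%
Aurora Capital: (1 + 0.1067/4)^4 − 1 = 11.105%
The lowest effective annual rate is Aurora Capital at 11.105%.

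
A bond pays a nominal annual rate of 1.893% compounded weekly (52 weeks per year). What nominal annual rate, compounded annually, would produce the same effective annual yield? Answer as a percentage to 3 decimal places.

1.911%

EAR = (1 + 0.01893/52)^52 − 1 = 0.019107.
Compounded annually, the equivalent nominal rate is the EAR itself: 1.911%.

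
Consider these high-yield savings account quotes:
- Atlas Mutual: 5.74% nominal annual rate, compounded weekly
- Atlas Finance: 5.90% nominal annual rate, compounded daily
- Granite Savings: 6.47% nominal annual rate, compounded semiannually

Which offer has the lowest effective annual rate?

Atlas Mutual

Atlas Mutual: (1 + 0.0574/52)^52 − 1 = 5.905%
Atlas Finance: (1 + 0.0590/365)^365 − 1 = 6.077%
Granite Savings: (1 + 0.0647/2)^2 − 1 = 6.575%
The lowest effective annual rate is Atlas Mutual at 5.905%.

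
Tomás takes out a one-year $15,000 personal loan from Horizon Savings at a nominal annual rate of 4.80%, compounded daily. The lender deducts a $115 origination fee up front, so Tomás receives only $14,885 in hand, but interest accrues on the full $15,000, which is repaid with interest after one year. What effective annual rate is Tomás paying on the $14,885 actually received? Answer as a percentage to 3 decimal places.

5.727%

Amount owed after one year: 15,000 × (1 + 0.0480/365)^365 = 15,000 × 1.049167 = $15,737.51.
Effective rate on net proceeds: 15,737.51 / 14,885 − 1 = 0.057273 = 5.727%.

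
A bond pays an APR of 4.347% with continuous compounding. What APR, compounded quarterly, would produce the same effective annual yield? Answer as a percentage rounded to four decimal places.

EAR under continuous compounding: e^0.04347 − 1 = 0.044429.
Solve (1 + r/4)^4 = 1.044429: r/4 = 1.044429^(1/4) − 1 = 0.010927, so r = 0.043707 = 4.3707%.

4.3707%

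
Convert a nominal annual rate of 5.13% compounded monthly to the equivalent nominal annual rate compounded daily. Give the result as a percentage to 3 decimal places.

EAR = (1 + 0.0513/12)^12 − 1 = 0.052524.
Solve (1 + r/365)^365 = 1.052524: r/365 = 1.052524^(1/365) − 1 = 0.000140, so r = 0.051194 = 5.119%.

5.119%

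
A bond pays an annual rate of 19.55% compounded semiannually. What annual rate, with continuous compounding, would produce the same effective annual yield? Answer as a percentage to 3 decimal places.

EAR = (1 + 0.1955/2)^2 − 1 = 0.205055.
Equivalent continuous rate: r = ln(1 + 0.205055) = 0.186525 = 18.653%.

18.653%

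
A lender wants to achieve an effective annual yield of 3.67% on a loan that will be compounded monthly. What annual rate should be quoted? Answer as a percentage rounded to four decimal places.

(1 + r/12)^12 − 1 = 0.0367, so 1 + r/12 = 1.0367^(1/12).
r/12 = 0.003008, so r = 0.036097 = 3.6097%.

3.6097%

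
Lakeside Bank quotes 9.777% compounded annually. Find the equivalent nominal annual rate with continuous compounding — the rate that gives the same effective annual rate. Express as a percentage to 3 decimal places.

9.328%

Compounded annually, EAR = nominal = 0.097770.
Equivalent continuous rate: r = ln(1 + 0.097770) = 0.093281 = 9.328%.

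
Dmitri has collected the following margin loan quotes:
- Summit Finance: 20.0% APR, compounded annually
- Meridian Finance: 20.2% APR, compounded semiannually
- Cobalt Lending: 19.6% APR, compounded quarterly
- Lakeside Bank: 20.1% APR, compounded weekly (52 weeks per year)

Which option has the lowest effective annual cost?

Summit Finance

Summit Finance: compounded annually, EAR = 20.000%
Meridian Finance: (1 + 0.202/2)^2 − 1 = 21.220%
Cobalt Lending: (1 + 0.196/4)^4 − 1 = 21.088%
Lakeside Bank: (1 + 0.201/52)^52 − 1 = 22.215%
The lowest effective annual rate is Summit Finance at 20.000%.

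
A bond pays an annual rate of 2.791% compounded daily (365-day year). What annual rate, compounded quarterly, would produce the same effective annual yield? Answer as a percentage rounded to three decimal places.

2.801%

EAR = (1 + 0.02791/365)^365 − 1 = 0.028302.
Solve (1 + r/4)^4 = 1.028302: r/4 = 1.028302^(1/4) − 1 = 0.007002, so r = 0.028007 = 2.801%.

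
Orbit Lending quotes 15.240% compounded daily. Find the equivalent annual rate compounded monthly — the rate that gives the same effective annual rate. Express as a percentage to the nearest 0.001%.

EAR = (1 + 0.15240/365)^365 − 1 = 0.164589.
Solve (1 + r/12)^12 = 1.164589: r/12 = 1.164589^(1/12) − 1 = 0.012778, so r = 0.153340 = 15.334%.

15.334%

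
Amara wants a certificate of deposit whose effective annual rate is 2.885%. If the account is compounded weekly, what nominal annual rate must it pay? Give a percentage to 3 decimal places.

2.845%

(1 + r/52)^52 − 1 = 0.02885, so 1 + r/52 = 1.02885^(1/52).
r/52 = 0.000547, so r = 0.028449 = 2.845%.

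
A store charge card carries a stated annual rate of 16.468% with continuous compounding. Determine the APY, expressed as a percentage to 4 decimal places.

With continuous compounding, EAR = e^0.16468 − 1.
e^0.16468 = 1.179016, so EAR = 0.179016 = 17.9016%.

17.9016%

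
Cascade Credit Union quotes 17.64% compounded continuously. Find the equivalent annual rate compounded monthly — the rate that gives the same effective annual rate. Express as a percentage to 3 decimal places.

17.770%

EAR under continuous compounding: e^0.1764 − 1 = 0.192915.
Solve (1 + r/12)^12 = 1.192915: r/12 = 1.192915^(1/12) − 1 = 0.014809, so r = 0.177703 = 17.770%.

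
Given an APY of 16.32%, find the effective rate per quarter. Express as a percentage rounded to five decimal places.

3.85170%

The per-quarter rate i satisfies (1 + i)^4 = 1 + 0.1632.
i = 1.1632^(1/4) − 1 = 0.0385170 = 3.85170%.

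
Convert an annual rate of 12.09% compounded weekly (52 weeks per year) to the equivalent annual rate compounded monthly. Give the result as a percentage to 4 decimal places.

12.1369%

EAR = (1 + 0.1209/52)^52 − 1 = 0.128354.
Solve (1 + r/12)^12 = 1.128354: r/12 = 1.128354^(1/12) − 1 = 0.010114, so r = 0.121369 = 12.1369%.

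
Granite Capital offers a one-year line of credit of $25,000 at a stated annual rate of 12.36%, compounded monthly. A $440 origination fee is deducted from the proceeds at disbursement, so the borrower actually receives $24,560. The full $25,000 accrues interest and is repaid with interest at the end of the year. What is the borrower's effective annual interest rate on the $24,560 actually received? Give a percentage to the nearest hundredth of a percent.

15.11%

Amount owed after one year: 25,000 × (1 + 0.1236/12)^12 = 25,000 × 1.130848 = $28,271.20.
Effective rate on net proceeds: 28,271.20 / 24,560 − 1 = 0.151107 = 15.11%.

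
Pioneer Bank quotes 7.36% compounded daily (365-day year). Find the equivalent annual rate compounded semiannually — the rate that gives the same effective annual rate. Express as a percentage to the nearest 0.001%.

EAR = (1 + 0.0736/365)^365 − 1 = 0.076368.
Solve (1 + r/2)^2 = 1.076368: r/2 = 1.076368^(1/2) − 1 = 0.037482, so r = 0.074963 = 7.496%.

7.496%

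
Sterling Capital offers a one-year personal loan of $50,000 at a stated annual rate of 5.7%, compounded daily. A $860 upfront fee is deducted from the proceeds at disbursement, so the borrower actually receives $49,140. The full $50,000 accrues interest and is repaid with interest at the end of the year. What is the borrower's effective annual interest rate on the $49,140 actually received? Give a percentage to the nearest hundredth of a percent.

7.72%

Amount owed after one year: 50,000 × (1 + 0.057/365)^365 = 50,000 × 1.058651 = $52,932.55.
Effective rate on net proceeds: 52,932.55 / 49,140 − 1 = 0.077179 = 7.72%.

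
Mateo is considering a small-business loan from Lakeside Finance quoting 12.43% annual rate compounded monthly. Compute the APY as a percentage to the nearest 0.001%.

EAR = (1 + 0.1243/12)^12 − 1.
= 1.131632 − 1 = 13.163%.

13.163%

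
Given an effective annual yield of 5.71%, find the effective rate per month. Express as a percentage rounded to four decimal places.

0.4638%

The per-month rate i satisfies (1 + i)^12 = 1 + 0.0571.
i = 1.0571^(1/12) − 1 = 0.0046382 = 0.4638%.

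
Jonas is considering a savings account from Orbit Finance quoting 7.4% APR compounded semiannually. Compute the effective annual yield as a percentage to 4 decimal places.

EAR = (1 + 0.074/2)^2 − 1.
= 1.075369 − 1 = 7.5369%.

7.5369%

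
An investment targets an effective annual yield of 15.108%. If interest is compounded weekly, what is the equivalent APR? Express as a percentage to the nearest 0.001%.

14.089%

(1 + r/52)^52 − 1 = 0.15108, so 1 + r/52 = 1.15108^(1/52).
r/52 = 0.002709, so r = 0.140891 = 14.089%.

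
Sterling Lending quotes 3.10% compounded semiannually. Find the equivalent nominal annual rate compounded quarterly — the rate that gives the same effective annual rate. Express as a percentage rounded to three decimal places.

3.088%

EAR = (1 + 0.0310/2)^2 − 1 = 0.031240.
Solve (1 + r/4)^4 = 1.031240: r/4 = 1.031240^(1/4) − 1 = 0.007720, so r = 0.030881 = 3.088%.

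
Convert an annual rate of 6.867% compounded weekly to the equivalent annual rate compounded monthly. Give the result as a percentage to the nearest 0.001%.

6.882%

EAR = (1 + 0.06867/52)^52 − 1 = 0.071034.
Solve (1 + r/12)^12 = 1.071034: r/12 = 1.071034^(1/12) − 1 = 0.005735, so r = 0.068821 = 6.882%.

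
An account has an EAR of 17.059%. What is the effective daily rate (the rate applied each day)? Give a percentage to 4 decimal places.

0.0432%

The per-day rate i satisfies (1 + i)^365 = 1 + 0.17059.
i = 1.17059^(1/365) − 1 = 0.0004316 = 0.0432%.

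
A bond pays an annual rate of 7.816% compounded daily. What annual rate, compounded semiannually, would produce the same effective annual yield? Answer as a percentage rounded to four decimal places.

EAR = (1 + 0.07816/365)^365 − 1 = 0.081287.
Solve (1 + r/2)^2 = 1.081287: r/2 = 1.081287^(1/2) − 1 = 0.039849, so r = 0.079699 = 7.9699%.

7.9699%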